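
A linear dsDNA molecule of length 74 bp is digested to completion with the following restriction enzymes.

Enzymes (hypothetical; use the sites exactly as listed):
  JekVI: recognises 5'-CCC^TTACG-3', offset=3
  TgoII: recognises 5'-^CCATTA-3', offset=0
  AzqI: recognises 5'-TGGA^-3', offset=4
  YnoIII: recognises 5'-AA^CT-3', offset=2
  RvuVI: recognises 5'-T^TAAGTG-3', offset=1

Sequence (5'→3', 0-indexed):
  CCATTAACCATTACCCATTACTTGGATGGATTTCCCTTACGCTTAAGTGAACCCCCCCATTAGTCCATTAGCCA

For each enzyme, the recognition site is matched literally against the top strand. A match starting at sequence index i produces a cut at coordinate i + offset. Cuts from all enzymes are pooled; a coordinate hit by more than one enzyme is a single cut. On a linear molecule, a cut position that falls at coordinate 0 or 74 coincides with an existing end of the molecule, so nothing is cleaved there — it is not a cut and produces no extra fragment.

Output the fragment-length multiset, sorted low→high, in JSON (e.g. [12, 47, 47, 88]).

[4,6,7,7,7,8,10,12,13]

Scan for sites:
  JekVI CCCTTACG/3: at [33] ⇒ [36]
  TgoII CCATTA/0: at [0, 7, 14, 56, 64] ⇒ [7, 14, 56, 64] (position 0 is a terminus of the linear molecule — no cut)
  AzqI TGGA/4: at [22, 26] ⇒ [26, 30]
  YnoIII (AACT, off=2): no sites
  RvuVI TTAAGTG/1: at [42] ⇒ [43]

Pooled cuts: [7, 14, 26, 30, 36, 43, 56, 64]

Fragment lengths:
  [0,7): 7 bp
  [7,14): 7 bp
  [14,26): 12 bp
  [26,30): 4 bp
  [30,36): 6 bp
  [36,43): 7 bp
  [43,56): 13 bp
  [56,64): 8 bp
  [64,74): 10 bp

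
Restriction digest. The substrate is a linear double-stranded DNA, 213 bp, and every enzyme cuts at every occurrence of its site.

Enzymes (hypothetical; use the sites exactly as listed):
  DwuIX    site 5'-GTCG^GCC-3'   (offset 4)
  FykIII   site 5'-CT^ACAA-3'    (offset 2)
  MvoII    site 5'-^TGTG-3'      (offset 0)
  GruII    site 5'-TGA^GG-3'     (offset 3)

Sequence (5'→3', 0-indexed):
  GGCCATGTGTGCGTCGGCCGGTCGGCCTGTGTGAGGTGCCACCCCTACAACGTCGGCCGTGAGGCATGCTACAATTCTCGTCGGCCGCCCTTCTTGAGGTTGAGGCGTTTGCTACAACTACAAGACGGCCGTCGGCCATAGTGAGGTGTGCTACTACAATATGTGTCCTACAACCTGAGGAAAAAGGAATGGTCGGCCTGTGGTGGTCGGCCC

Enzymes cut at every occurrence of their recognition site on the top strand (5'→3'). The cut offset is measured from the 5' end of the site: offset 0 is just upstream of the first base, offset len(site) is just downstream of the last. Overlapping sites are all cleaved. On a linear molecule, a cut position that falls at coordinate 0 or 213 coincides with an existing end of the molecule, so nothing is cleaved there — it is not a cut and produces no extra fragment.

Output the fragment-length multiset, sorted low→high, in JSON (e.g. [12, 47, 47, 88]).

[2,2,2,3,3,4,5,5,6,6,6,7,8,8,8,9,9,9,9,10,10,11,12,13,14,15,17]

Site scan:
  DwuIX (GTCGGCC, off=4): starts [12, 20, 51, 79, 130, 191, 205] → cuts [16, 24, 55, 83, 134, 195, 209]
  FykIII (CTACAA, off=2): starts [44, 68, 111, 117, 153, 167] → cuts [46, 70, 113, 119, 155, 169]
  MvoII (TGTG, off=0): starts [5, 7, 27, 29, 146, 161, 198] → cuts [5, 7, 27, 29, 146, 161, 198]
  GruII (TGAGG, off=3): starts [31, 59, 94, 100, 141, 175] → cuts [34, 62, 97, 103, 144, 178]

All cut coordinates (distinct, sorted): [5, 7, 16, 24, 27, 29, 34, 46, 55, 62, 70, 83, 97, 103, 113, 119, 134, 144, 146, 155, 161, 169, 178, 195, 198, 209]

Fragment lengths:
  [0,5): 5 bp
  [5,7): 2 bp
  [7,16): 9 bp
  [16,24): 8 bp
  [24,27): 3 bp
  [27,29): 2 bp
  [29,34): 5 bp
  [34,46): 12 bp
  [46,55): 9 bp
  [55,62): 7 bp
  [62,70): 8 bp
  [70,83): 13 bp
  [83,97): 14 bp
  [97,103): 6 bp
  [103,113): 10 bp
  [113,119): 6 bp
  [119,134): 15 bp
  [134,144): 10 bp
  [144,146): 2 bp
  [146,155): 9 bp
  [155,161): 6 bp
  [161,169): 8 bp
  [169,178): 9 bp
  [178,195): 17 bp
  [195,198): 3 bp
  [198,209): 11 bp
  [209,213): 4 bp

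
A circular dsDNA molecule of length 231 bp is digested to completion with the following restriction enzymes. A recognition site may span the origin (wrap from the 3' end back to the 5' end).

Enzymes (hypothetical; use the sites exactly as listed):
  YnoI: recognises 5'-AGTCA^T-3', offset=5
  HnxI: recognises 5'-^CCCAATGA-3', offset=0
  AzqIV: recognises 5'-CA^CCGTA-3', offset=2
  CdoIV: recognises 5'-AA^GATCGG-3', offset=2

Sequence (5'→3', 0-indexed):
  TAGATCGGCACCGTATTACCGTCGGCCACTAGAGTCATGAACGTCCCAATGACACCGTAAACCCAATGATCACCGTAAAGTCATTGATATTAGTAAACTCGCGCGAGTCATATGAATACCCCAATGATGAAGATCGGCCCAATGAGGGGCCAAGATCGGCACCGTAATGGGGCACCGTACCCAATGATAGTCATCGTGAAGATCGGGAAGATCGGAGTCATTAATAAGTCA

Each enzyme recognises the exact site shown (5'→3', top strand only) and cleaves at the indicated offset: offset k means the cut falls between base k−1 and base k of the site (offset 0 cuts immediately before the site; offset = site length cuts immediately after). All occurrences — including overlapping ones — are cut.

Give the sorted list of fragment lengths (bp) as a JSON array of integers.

[5,6,7,7,7,8,9,9,10,10,11,11,11,11,12,13,14,16,27,27]

Site scan:
  YnoI (AGTCAT, off=5): starts [32, 78, 105, 188, 215, 226] → cuts [0, 37, 83, 110, 193, 220]
  HnxI (CCCAATGA, off=0): starts [44, 61, 119, 137, 179] → cuts [44, 61, 119, 137, 179]
  AzqIV (CACCGTA, off=2): starts [8, 52, 70, 159, 172] → cuts [10, 54, 72, 161, 174]
  CdoIV (AAGATCGG, off=2): starts [129, 151, 198, 207] → cuts [131, 153, 200, 209]

Pooled cuts: [0, 10, 37, 44, 54, 61, 72, 83, 110, 119, 131, 137, 153, 161, 174, 179, 193, 200, 209, 220]

Fragments:
  0→10: 10 bp
  10→37: 27 bp
  37→44: 7 bp
  44→54: 10 bp
  54→61: 7 bp
  61→72: 11 bp
  72→83: 11 bp
  83→110: 27 bp
  110→119: 9 bp
  119→131: 12 bp
  131→137: 6 bp
  137→153: 16 bp
  153→161: 8 bp
  161→174: 13 bp
  174→179: 5 bp
  179→193: 14 bp
  193→200: 7 bp
  200→209: 9 bp
  209→220: 11 bp
  220→0 (wrap): 231-220+0 = 11 bp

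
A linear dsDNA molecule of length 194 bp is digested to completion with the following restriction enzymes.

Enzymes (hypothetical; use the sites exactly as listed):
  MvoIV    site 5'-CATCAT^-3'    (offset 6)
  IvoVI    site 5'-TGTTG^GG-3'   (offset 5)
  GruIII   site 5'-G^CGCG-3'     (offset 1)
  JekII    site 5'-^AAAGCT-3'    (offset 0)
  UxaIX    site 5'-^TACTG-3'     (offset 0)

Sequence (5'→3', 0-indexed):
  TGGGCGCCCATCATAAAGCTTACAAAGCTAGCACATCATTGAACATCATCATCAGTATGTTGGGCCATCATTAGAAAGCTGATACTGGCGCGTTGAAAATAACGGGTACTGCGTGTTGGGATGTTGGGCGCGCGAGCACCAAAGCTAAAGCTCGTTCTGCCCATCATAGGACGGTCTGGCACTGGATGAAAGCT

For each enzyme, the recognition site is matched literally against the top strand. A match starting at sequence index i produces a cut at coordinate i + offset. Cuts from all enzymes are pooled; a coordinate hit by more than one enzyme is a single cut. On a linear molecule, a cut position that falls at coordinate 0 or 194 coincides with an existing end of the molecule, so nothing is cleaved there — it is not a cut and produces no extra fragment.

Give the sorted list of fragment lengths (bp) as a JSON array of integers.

[2,2,3,3,6,6,6,8,8,9,9,10,10,10,12,14,16,18,21,21]

Site scan:
  MvoIV CATCAT/6: at [8, 33, 43, 46, 65, 161] ⇒ [14, 39, 49, 52, 71, 167]
  IvoVI TGTTGGG/5: at [57, 113, 121] ⇒ [62, 118, 126]
  GruIII GCGCG/1: at [87, 127, 129] ⇒ [88, 128, 130]
  JekII AAAGCT/0: at [14, 23, 74, 140, 146, 188] ⇒ [14, 23, 74, 140, 146, 188]
  UxaIX TACTG/0: at [82, 106] ⇒ [82, 106]

Pooled cuts: [14, 23, 39, 49, 52, 62, 71, 74, 82, 88, 106, 118, 126, 128, 130, 140, 146, 167, 188]

Fragment lengths:
  [0,14): 14 bp
  [14,23): 9 bp
  [23,39): 16 bp
  [39,49): 10 bp
  [49,52): 3 bp
  [52,62): 10 bp
  [62,71): 9 bp
  [71,74): 3 bp
  [74,82): 8 bp
  [82,88): 6 bp
  [88,106): 18 bp
  [106,118): 12 bp
  [118,126): 8 bp
  [126,128): 2 bp
  [128,130): 2 bp
  [130,140): 10 bp
  [140,146): 6 bp
  [146,167): 21 bp
  [167,188): 21 bp
  [188,194): 6 bp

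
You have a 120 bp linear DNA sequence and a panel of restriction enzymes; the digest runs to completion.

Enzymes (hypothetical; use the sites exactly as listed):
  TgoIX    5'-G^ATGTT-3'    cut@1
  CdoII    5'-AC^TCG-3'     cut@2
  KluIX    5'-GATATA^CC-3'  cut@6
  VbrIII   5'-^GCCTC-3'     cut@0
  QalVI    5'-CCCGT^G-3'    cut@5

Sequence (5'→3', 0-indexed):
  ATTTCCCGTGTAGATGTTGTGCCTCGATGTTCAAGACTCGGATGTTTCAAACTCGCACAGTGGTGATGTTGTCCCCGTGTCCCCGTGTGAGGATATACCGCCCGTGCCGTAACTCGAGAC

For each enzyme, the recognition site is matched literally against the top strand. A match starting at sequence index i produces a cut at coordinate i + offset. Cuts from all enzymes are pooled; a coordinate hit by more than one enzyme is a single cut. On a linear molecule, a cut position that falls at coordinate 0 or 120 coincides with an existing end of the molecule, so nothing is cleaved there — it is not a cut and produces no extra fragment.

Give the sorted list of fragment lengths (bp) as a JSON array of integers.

Site scan:
  TgoIX GATGTT/1: at [12, 25, 40, 64] ⇒ [13, 26, 41, 65]
  CdoII ACTCG/2: at [35, 50, 111] ⇒ [37, 52, 113]
  KluIX GATATACC/6: at [91] ⇒ [97]
  VbrIII GCCTC/0: at [20] ⇒ [20]
  QalVI CCCGTG/5: at [4, 73, 81, 100] ⇒ [9, 78, 86, 105]

Pooled cuts: [9, 13, 20, 26, 37, 41, 52, 65, 78, 86, 97, 105, 113]

Fragments:
  [0,9): 9 bp
  [9,13): 4 bp
  [13,20): 7 bp
  [20,26): 6 bp
  [26,37): 11 bp
  [37,41): 4 bp
  [41,52): 11 bp
  [52,65): 13 bp
  [65,78): 13 bp
  [78,86): 8 bp
  [86,97): 11 bp
  [97,105): 8 bp
  [105,113): 8 bp
  [113,120): 7 bp

[4,4,6,7,7,8,8,8,9,11,11,11,13,13]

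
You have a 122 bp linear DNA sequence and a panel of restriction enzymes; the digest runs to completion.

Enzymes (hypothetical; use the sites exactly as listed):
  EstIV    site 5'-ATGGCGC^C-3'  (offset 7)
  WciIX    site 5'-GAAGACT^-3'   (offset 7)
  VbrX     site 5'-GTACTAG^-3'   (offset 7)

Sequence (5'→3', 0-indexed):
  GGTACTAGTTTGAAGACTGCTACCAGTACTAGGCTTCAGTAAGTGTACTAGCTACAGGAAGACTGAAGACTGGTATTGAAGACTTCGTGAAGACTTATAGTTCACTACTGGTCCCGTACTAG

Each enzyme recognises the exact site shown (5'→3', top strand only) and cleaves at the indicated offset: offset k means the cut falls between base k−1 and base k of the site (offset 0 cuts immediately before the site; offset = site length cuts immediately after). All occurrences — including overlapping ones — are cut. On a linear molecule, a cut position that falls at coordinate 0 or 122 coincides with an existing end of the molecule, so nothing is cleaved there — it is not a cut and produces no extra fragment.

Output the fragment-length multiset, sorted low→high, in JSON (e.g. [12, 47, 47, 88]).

[7,8,10,11,13,13,14,19,27]

Site scan:
  EstIV (ATGGCGCC, off=7): no sites
  WciIX (GAAGACT, off=7): starts [11, 57, 64, 77, 88] → cuts [18, 64, 71, 84, 95]
  VbrX (GTACTAG, off=7): starts [1, 25, 44, 115] → cuts [8, 32, 51] (position 122 is a terminus of the linear molecule — no cut)

All cut coordinates (distinct, sorted): [8, 18, 32, 51, 64, 71, 84, 95]

Fragment lengths:
  [0,8): 8 bp
  [8,18): 10 bp
  [18,32): 14 bp
  [32,51): 19 bp
  [51,64): 13 bp
  [64,71): 7 bp
  [71,84): 13 bp
  [84,95): 11 bp
  [95,122): 27 bp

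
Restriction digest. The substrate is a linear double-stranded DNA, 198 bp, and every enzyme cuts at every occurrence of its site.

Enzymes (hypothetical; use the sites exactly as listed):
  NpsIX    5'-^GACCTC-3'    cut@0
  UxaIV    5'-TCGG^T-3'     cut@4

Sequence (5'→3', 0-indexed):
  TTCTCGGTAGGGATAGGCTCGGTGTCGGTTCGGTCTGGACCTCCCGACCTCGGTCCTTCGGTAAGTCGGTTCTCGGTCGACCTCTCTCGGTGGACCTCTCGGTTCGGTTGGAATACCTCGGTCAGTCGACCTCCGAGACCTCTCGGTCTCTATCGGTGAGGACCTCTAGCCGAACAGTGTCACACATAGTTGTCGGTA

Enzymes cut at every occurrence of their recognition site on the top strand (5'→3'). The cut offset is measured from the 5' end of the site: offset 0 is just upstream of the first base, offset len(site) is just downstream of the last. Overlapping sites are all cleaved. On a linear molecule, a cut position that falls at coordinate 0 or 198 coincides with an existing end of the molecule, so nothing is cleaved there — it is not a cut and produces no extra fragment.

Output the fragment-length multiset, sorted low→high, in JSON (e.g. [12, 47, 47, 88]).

Scan for sites:
  NpsIX GACCTC/0: at [37, 45, 78, 92, 127, 136, 160] ⇒ [37, 45, 78, 92, 127, 136, 160]
  UxaIV TCGGT/4: at [3, 18, 24, 29, 49, 57, 65, 72, 86, 98, 103, 117, 142, 152, 192] ⇒ [7, 22, 28, 33, 53, 61, 69, 76, 90, 102, 107, 121, 146, 156, 196]

All cut coordinates (distinct, sorted): [7, 22, 28, 33, 37, 45, 53, 61, 69, 76, 78, 90, 92, 102, 107, 121, 127, 136, 146, 156, 160, 196]

Fragments:
  [0,7): 7 bp
  [7,22): 15 bp
  [22,28): 6 bp
  [28,33): 5 bp
  [33,37): 4 bp
  [37,45): 8 bp
  [45,53): 8 bp
  [53,61): 8 bp
  [61,69): 8 bp
  [69,76): 7 bp
  [76,78): 2 bp
  [78,90): 12 bp
  [90,92): 2 bp
  [92,102): 10 bp
  [102,107): 5 bp
  [107,121): 14 bp
  [121,127): 6 bp
  [127,136): 9 bp
  [136,146): 10 bp
  [146,156): 10 bp
  [156,160): 4 bp
  [160,196): 36 bp
  [196,198): 2 bp

[2,2,2,4,4,5,5,6,6,7,7,8,8,8,8,9,10,10,10,12,14,15,36]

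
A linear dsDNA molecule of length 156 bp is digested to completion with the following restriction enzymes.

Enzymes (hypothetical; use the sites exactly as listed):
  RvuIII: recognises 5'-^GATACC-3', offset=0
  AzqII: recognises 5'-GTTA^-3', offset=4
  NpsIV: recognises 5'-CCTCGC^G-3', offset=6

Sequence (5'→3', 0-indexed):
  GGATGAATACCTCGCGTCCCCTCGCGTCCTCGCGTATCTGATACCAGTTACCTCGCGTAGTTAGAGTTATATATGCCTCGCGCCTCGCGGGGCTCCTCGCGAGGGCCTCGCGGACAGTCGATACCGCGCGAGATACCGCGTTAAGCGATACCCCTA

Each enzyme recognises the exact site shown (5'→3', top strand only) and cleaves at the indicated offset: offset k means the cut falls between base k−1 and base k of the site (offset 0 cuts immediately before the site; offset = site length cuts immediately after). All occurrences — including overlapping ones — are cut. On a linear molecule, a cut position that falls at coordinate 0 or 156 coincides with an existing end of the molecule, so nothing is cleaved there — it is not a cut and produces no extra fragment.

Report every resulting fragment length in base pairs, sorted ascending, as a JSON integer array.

[3,6,6,6,7,7,8,8,10,10,11,11,12,12,12,12,15]

Per-enzyme occurrences:
  RvuIII (GATACC, off=0): starts [39, 119, 131, 146] → cuts [39, 119, 131, 146]
  AzqII (GTTA, off=4): starts [46, 59, 65, 139] → cuts [50, 63, 69, 143]
  NpsIV (CCTCGCG, off=6): starts [9, 19, 27, 50, 75, 82, 94, 105] → cuts [15, 25, 33, 56, 81, 88, 100, 111]

All cut coordinates (distinct, sorted): [15, 25, 33, 39, 50, 56, 63, 69, 81, 88, 100, 111, 119, 131, 143, 146]

Fragments:
  [0,15): 15 bp
  [15,25): 10 bp
  [25,33): 8 bp
  [33,39): 6 bp
  [39,50): 11 bp
  [50,56): 6 bp
  [56,63): 7 bp
  [63,69): 6 bp
  [69,81): 12 bp
  [81,88): 7 bp
  [88,100): 12 bp
  [100,111): 11 bp
  [111,119): 8 bp
  [119,131): 12 bp
  [131,143): 12 bp
  [143,146): 3 bp
  [146,156): 10 bp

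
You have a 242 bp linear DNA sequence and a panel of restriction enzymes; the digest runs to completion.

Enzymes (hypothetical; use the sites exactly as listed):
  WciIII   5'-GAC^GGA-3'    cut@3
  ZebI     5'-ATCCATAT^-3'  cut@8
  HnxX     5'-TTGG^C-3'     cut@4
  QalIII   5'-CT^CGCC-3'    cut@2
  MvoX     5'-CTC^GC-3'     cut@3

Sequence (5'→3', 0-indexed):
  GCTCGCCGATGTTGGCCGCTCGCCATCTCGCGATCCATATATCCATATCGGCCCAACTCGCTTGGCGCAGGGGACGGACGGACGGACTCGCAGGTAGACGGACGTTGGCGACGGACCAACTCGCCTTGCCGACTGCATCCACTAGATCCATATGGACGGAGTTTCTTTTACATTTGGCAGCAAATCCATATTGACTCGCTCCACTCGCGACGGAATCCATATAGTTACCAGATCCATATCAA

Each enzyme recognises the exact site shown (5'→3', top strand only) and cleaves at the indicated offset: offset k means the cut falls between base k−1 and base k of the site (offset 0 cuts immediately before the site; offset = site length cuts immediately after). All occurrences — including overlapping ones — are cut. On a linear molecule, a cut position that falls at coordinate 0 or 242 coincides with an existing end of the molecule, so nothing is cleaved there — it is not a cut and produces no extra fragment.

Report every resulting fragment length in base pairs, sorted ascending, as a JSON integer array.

[1,1,1,3,3,4,4,4,4,5,5,6,6,6,8,8,9,9,9,10,10,11,11,11,11,14,17,20,31]

Scan for sites:
  WciIII GACGGA/3: at [72, 76, 80, 96, 109, 154, 208] ⇒ [75, 79, 83, 99, 112, 157, 211]
  ZebI ATCCATAT/8: at [32, 40, 145, 183, 214, 231] ⇒ [40, 48, 153, 191, 222, 239]
  HnxX TTGGC/4: at [11, 61, 104, 173] ⇒ [15, 65, 108, 177]
  QalIII CTCGCC/2: at [1, 18, 119] ⇒ [3, 20, 121]
  MvoX CTCGC/3: at [1, 18, 26, 56, 86, 119, 194, 203] ⇒ [4, 21, 29, 59, 89, 122, 197, 206]

All cut coordinates (distinct, sorted): [3, 4, 15, 20, 21, 29, 40, 48, 59, 65, 75, 79, 83, 89, 99, 108, 112, 121, 122, 153, 157, 177, 191, 197, 206, 211, 222, 239]

Fragment lengths:
  [0,3): 3 bp
  [3,4): 1 bp
  [4,15): 11 bp
  [15,20): 5 bp
  [20,21): 1 bp
  [21,29): 8 bp
  [29,40): 11 bp
  [40,48): 8 bp
  [48,59): 11 bp
  [59,65): 6 bp
  [65,75): 10 bp
  [75,79): 4 bp
  [79,83): 4 bp
  [83,89): 6 bp
  [89,99): 10 bp
  [99,108): 9 bp
  [108,112): 4 bp
  [112,121): 9 bp
  [121,122): 1 bp
  [122,153): 31 bp
  [153,157): 4 bp
  [157,177): 20 bp
  [177,191): 14 bp
  [191,197): 6 bp
  [197,206): 9 bp
  [206,211): 5 bp
  [211,222): 11 bp
  [222,239): 17 bp
  [239,242): 3 bp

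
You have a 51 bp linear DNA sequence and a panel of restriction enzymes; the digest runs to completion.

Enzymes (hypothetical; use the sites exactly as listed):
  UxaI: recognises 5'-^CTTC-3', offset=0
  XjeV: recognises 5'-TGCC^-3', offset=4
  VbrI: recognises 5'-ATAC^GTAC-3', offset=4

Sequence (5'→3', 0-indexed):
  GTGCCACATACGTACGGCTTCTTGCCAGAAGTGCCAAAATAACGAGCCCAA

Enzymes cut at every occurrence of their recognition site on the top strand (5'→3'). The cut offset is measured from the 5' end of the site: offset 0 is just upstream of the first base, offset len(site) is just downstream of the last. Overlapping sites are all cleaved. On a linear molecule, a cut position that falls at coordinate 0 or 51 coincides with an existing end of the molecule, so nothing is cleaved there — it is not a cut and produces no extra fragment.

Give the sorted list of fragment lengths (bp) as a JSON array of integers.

Scan for sites:
  UxaI (CTTC, off=0): starts [17] → cuts [17]
  XjeV (TGCC, off=4): starts [1, 22, 31] → cuts [5, 26, 35]
  VbrI (ATACGTAC, off=4): starts [7] → cuts [11]

Pooled cuts: [5, 11, 17, 26, 35]

Fragment lengths:
  [0,5): 5 bp
  [5,11): 6 bp
  [11,17): 6 bp
  [17,26): 9 bp
  [26,35): 9 bp
  [35,51): 16 bp

[5,6,6,9,9,16]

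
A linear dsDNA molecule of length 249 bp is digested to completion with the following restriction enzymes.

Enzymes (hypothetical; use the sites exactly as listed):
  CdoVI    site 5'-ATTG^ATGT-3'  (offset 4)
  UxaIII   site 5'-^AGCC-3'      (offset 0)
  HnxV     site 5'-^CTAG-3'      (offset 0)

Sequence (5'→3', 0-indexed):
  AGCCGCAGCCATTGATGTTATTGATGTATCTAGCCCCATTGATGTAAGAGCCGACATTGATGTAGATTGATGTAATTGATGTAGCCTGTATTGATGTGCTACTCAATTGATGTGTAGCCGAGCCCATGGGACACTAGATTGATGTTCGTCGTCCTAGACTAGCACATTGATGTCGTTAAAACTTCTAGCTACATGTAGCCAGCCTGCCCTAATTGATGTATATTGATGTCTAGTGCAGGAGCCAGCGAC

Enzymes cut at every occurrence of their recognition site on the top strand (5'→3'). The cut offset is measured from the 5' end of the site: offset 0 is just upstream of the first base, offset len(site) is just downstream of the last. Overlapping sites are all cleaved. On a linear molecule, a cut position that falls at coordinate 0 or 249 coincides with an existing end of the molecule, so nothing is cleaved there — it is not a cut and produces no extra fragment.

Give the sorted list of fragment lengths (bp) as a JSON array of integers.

[2,4,4,4,5,5,6,6,6,7,8,8,9,9,10,10,10,10,10,11,11,11,12,12,13,15,15,16]

Scan for sites:
  CdoVI (ATTGATGT, off=4): starts [10, 19, 37, 55, 65, 74, 89, 105, 137, 165, 211, 221] → cuts [14, 23, 41, 59, 69, 78, 93, 109, 141, 169, 215, 225]
  UxaIII (AGCC, off=0): starts [0, 6, 31, 48, 82, 115, 120, 196, 200, 239] → cuts [6, 31, 48, 82, 115, 120, 196, 200, 239] (position 0 is a terminus of the linear molecule — no cut)
  HnxV (CTAG, off=0): starts [29, 133, 153, 158, 184, 229] → cuts [29, 133, 153, 158, 184, 229]

Pooled cuts: [6, 14, 23, 29, 31, 41, 48, 59, 69, 78, 82, 93, 109, 115, 120, 133, 141, 153, 158, 169, 184, 196, 200, 215, 225, 229, 239]

Fragment lengths:
  [0,6): 6 bp
  [6,14): 8 bp
  [14,23): 9 bp
  [23,29): 6 bp
  [29,31): 2 bp
  [31,41): 10 bp
  [41,48): 7 bp
  [48,59): 11 bp
  [59,69): 10 bp
  [69,78): 9 bp
  [78,82): 4 bp
  [82,93): 11 bp
  [93,109): 16 bp
  [109,115): 6 bp
  [115,120): 5 bp
  [120,133): 13 bp
  [133,141): 8 bp
  [141,153): 12 bp
  [153,158): 5 bp
  [158,169): 11 bp
  [169,184): 15 bp
  [184,196): 12 bp
  [196,200): 4 bp
  [200,215): 15 bp
  [215,225): 10 bp
  [225,229): 4 bp
  [229,239): 10 bp
  [239,249): 10 bp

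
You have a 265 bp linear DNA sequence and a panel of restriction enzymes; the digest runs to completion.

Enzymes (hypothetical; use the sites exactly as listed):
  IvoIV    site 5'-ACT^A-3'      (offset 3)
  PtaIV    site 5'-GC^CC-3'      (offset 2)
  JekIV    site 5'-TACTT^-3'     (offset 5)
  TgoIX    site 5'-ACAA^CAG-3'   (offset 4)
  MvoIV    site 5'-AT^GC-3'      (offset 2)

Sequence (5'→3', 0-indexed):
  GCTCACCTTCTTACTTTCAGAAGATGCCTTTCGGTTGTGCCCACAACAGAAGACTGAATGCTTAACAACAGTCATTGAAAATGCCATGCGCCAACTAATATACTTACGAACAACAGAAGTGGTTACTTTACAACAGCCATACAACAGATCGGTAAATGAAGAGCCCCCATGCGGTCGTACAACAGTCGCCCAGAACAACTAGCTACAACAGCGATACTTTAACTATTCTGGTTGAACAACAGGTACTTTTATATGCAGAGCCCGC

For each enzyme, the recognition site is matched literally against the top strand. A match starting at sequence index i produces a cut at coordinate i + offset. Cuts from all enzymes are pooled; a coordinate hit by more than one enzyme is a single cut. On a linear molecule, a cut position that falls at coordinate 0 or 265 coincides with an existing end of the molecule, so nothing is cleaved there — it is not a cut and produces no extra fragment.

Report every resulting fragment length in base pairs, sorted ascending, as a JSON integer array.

[4,5,5,5,6,6,6,7,7,8,8,9,9,9,9,9,11,11,11,12,13,14,15,15,15,16,20]

Per-enzyme occurrences:
  IvoIV (ACTA, off=3): starts [93, 197, 221] → cuts [96, 200, 224]
  PtaIV (GCCC, off=2): starts [38, 162, 187, 259] → cuts [40, 164, 189, 261]
  JekIV (TACTT, off=5): starts [11, 100, 123, 214, 243] → cuts [16, 105, 128, 219, 248]
  TgoIX (ACAACAG, off=4): starts [42, 64, 109, 129, 140, 178, 204, 235] → cuts [46, 68, 113, 133, 144, 182, 208, 239]
  MvoIV (ATGC, off=2): starts [23, 57, 80, 85, 168, 252] → cuts [25, 59, 82, 87, 170, 254]

All cut coordinates (distinct, sorted): [16, 25, 40, 46, 59, 68, 82, 87, 96, 105, 113, 128, 133, 144, 164, 170, 182, 189, 200, 208, 219, 224, 239, 248, 254, 261]

Fragment lengths:
  [0,16): 16 bp
  [16,25): 9 bp
  [25,40): 15 bp
  [40,46): 6 bp
  [46,59): 13 bp
  [59,68): 9 bp
  [68,82): 14 bp
  [82,87): 5 bp
  [87,96): 9 bp
  [96,105): 9 bp
  [105,113): 8 bp
  [113,128): 15 bp
  [128,133): 5 bp
  [133,144): 11 bp
  [144,164): 20 bp
  [164,170): 6 bp
  [170,182): 12 bp
  [182,189): 7 bp
  [189,200): 11 bp
  [200,208): 8 bp
  [208,219): 11 bp
  [219,224): 5 bp
  [224,239): 15 bp
  [239,248): 9 bp
  [248,254): 6 bp
  [254,261): 7 bp
  [261,265): 4 bp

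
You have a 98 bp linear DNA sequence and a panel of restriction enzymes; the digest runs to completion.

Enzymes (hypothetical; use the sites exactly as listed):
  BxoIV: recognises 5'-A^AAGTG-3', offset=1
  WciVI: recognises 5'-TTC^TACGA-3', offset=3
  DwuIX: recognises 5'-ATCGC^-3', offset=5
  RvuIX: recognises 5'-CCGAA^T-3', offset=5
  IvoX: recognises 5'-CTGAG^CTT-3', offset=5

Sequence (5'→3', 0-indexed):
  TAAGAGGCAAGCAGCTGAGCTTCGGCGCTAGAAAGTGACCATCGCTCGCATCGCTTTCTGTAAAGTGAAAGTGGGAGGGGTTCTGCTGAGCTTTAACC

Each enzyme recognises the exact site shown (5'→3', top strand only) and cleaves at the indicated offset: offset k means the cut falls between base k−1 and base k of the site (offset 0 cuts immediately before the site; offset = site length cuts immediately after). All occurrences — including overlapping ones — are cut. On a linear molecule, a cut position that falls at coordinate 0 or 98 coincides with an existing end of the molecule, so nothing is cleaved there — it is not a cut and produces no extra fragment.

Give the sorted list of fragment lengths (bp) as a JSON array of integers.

[6,8,8,9,13,13,19,22]

Scan for sites:
  BxoIV (AAAGTG, off=1): starts [31, 61, 67] → cuts [32, 62, 68]
  WciVI (TTCTACGA, off=3): no sites
  DwuIX (ATCGC, off=5): starts [40, 49] → cuts [45, 54]
  RvuIX (CCGAAT, off=5): no sites
  IvoX (CTGAGCTT, off=5): starts [14, 85] → cuts [19, 90]

Pooled cuts: [19, 32, 45, 54, 62, 68, 90]

Fragment lengths:
  [0,19): 19 bp
  [19,32): 13 bp
  [32,45): 13 bp
  [45,54): 9 bp
  [54,62): 8 bp
  [62,68): 6 bp
  [68,90): 22 bp
  [90,98): 8 bp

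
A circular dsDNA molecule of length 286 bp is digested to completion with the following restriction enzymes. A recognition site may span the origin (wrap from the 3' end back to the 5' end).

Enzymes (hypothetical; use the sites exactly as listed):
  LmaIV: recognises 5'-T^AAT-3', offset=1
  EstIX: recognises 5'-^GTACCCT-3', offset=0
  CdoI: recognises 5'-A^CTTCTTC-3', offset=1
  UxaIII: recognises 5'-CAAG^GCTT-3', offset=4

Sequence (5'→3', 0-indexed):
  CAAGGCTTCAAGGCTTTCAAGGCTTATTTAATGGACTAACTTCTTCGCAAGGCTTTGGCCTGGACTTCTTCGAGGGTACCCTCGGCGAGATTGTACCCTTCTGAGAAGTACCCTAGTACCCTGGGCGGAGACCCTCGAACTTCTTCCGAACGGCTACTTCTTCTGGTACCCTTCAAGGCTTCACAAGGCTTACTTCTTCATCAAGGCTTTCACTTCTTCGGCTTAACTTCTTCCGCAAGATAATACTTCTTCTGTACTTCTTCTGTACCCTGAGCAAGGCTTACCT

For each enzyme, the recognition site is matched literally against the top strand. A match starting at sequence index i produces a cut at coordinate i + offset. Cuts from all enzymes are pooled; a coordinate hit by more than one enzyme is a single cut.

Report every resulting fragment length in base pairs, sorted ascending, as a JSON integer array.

Per-enzyme occurrences:
  LmaIV TAAT/1: at [28, 240] ⇒ [29, 241]
  EstIX GTACCCT/0: at [75, 92, 107, 115, 165, 264] ⇒ [75, 92, 107, 115, 165, 264]
  CdoI ACTTCTTC/1: at [38, 63, 138, 155, 191, 211, 225, 244, 255] ⇒ [39, 64, 139, 156, 192, 212, 226, 245, 256]
  UxaIII CAAGGCTT/4: at [0, 8, 17, 47, 173, 183, 201, 274] ⇒ [4, 12, 21, 51, 177, 187, 205, 278]

Pooled cuts: [4, 12, 21, 29, 39, 51, 64, 75, 92, 107, 115, 139, 156, 165, 177, 187, 192, 205, 212, 226, 241, 245, 256, 264, 278]

Fragments:
  4→12: 8 bp
  12→21: 9 bp
  21→29: 8 bp
  29→39: 10 bp
  39→51: 12 bp
  51→64: 13 bp
  64→75: 11 bp
  75→92: 17 bp
  92→107: 15 bp
  107→115: 8 bp
  115→139: 24 bp
  139→156: 17 bp
  156→165: 9 bp
  165→177: 12 bp
  177→187: 10 bp
  187→192: 5 bp
  192→205: 13 bp
  205→212: 7 bp
  212→226: 14 bp
  226→241: 15 bp
  241→245: 4 bp
  245→256: 11 bp
  256→264: 8 bp
  264→278: 14 bp
  278→4 (wrap): 286-278+4 = 12 bp

[4,5,7,8,8,8,8,9,9,10,10,11,11,12,12,12,13,13,14,14,15,15,17,17,24]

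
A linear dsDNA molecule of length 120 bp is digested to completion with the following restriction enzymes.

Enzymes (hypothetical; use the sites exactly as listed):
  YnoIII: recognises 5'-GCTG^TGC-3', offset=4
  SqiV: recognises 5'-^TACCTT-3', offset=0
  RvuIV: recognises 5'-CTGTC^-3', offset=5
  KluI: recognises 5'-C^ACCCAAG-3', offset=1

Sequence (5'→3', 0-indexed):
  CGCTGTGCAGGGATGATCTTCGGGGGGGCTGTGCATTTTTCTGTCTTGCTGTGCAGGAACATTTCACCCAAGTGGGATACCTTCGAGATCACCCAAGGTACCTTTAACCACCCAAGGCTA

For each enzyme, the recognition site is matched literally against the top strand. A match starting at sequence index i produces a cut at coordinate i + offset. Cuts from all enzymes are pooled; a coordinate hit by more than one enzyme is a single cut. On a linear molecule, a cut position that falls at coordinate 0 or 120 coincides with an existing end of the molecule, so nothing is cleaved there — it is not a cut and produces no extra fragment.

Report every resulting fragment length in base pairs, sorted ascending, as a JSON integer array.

Per-enzyme occurrences:
  YnoIII GCTGTGC/4: at [1, 27, 47] ⇒ [5, 31, 51]
  SqiV TACCTT/0: at [77, 98] ⇒ [77, 98]
  RvuIV CTGTC/5: at [40] ⇒ [45]
  KluI CACCCAAG/1: at [64, 89, 108] ⇒ [65, 90, 109]

All cut coordinates (distinct, sorted): [5, 31, 45, 51, 65, 77, 90, 98, 109]

Fragments:
  [0,5): 5 bp
  [5,31): 26 bp
  [31,45): 14 bp
  [45,51): 6 bp
  [51,65): 14 bp
  [65,77): 12 bp
  [77,90): 13 bp
  [90,98): 8 bp
  [98,109): 11 bp
  [109,120): 11 bp

[5,6,8,11,11,12,13,14,14,26]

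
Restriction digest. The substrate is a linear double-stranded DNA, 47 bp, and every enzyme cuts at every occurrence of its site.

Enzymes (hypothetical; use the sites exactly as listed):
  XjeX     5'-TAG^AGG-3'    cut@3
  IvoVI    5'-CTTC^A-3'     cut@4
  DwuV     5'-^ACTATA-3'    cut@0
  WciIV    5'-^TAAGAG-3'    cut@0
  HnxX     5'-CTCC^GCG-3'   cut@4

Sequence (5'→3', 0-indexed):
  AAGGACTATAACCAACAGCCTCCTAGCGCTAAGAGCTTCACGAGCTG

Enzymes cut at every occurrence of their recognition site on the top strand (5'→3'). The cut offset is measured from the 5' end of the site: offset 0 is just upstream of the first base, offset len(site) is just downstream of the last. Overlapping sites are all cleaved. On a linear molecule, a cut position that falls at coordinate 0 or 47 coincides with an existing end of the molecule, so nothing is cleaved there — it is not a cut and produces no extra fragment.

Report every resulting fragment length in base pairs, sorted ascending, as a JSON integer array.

Per-enzyme occurrences:
  XjeX (TAGAGG, off=3): no sites
  IvoVI CTTCA/4: at [35] ⇒ [39]
  DwuV ACTATA/0: at [4] ⇒ [4]
  WciIV TAAGAG/0: at [29] ⇒ [29]
  HnxX (CTCCGCG, off=4): no sites

All cut coordinates (distinct, sorted): [4, 29, 39]

Fragments:
  [0,4): 4 bp
  [4,29): 25 bp
  [29,39): 10 bp
  [39,47): 8 bp

[4,8,10,25]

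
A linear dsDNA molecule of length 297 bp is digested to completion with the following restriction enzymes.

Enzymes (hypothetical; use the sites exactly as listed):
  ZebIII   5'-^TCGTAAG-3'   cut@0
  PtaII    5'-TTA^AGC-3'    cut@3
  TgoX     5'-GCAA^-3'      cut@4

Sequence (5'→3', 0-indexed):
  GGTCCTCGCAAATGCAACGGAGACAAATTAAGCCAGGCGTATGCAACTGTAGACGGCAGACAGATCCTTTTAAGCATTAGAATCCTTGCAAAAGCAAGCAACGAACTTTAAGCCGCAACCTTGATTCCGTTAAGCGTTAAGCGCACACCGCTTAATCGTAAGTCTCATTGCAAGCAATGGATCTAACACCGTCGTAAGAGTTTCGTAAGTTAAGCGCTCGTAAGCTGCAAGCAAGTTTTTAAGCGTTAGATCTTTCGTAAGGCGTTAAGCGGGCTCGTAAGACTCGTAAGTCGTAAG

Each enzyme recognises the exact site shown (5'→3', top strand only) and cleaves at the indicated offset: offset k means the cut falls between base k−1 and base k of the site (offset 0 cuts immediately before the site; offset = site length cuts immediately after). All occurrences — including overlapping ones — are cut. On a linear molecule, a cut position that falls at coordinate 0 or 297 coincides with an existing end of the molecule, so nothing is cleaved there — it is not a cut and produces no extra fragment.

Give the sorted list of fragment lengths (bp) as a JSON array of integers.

[4,4,4,5,6,6,7,7,7,7,7,8,9,9,10,11,11,13,13,13,13,14,14,16,16,18,19,26]

Per-enzyme occurrences:
  ZebIII (TCGTAAG, off=0): starts [155, 191, 202, 217, 254, 274, 283, 290] → cuts [155, 191, 202, 217, 254, 274, 283, 290]
  PtaII (TTAAGC, off=3): starts [27, 69, 107, 129, 136, 209, 238, 264] → cuts [30, 72, 110, 132, 139, 212, 241, 267]
  TgoX (GCAA, off=4): starts [7, 13, 42, 87, 93, 97, 114, 169, 173, 226, 230] → cuts [11, 17, 46, 91, 97, 101, 118, 173, 177, 230, 234]

Pooled cuts: [11, 17, 30, 46, 72, 91, 97, 101, 110, 118, 132, 139, 155, 173, 177, 191, 202, 212, 217, 230, 234, 241, 254, 267, 274, 283, 290]

Fragment lengths:
  [0,11): 11 bp
  [11,17): 6 bp
  [17,30): 13 bp
  [30,46): 16 bp
  [46,72): 26 bp
  [72,91): 19 bp
  [91,97): 6 bp
  [97,101): 4 bp
  [101,110): 9 bp
  [110,118): 8 bp
  [118,132): 14 bp
  [132,139): 7 bp
  [139,155): 16 bp
  [155,173): 18 bp
  [173,177): 4 bp
  [177,191): 14 bp
  [191,202): 11 bp
  [202,212): 10 bp
  [212,217): 5 bp
  [217,230): 13 bp
  [230,234): 4 bp
  [234,241): 7 bp
  [241,254): 13 bp
  [254,267): 13 bp
  [267,274): 7 bp
  [274,283): 9 bp
  [283,290): 7 bp
  [290,297): 7 bp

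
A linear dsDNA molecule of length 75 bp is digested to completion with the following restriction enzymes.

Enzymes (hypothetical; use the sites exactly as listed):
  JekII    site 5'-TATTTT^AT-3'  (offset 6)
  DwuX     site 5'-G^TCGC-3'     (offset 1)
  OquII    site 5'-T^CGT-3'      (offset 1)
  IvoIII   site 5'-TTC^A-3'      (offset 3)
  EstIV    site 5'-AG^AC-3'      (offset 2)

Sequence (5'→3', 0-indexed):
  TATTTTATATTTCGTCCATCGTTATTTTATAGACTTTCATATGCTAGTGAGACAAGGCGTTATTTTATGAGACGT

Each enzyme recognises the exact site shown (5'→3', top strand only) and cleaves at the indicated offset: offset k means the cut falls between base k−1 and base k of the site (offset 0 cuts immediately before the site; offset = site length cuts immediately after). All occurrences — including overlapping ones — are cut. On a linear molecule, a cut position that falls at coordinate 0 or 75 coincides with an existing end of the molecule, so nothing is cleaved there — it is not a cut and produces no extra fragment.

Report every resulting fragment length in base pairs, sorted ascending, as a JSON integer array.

[4,4,5,6,6,6,7,9,13,15]

Per-enzyme occurrences:
  JekII TATTTTAT/6: at [0, 22, 60] ⇒ [6, 28, 66]
  DwuX (GTCGC, off=1): no sites
  OquII TCGT/1: at [11, 18] ⇒ [12, 19]
  IvoIII TTCA/3: at [35] ⇒ [38]
  EstIV AGAC/2: at [30, 49, 69] ⇒ [32, 51, 71]

All cut coordinates (distinct, sorted): [6, 12, 19, 28, 32, 38, 51, 66, 71]

Fragments:
  [0,6): 6 bp
  [6,12): 6 bp
  [12,19): 7 bp
  [19,28): 9 bp
  [28,32): 4 bp
  [32,38): 6 bp
  [38,51): 13 bp
  [51,66): 15 bp
  [66,71): 5 bp
  [71,75): 4 bp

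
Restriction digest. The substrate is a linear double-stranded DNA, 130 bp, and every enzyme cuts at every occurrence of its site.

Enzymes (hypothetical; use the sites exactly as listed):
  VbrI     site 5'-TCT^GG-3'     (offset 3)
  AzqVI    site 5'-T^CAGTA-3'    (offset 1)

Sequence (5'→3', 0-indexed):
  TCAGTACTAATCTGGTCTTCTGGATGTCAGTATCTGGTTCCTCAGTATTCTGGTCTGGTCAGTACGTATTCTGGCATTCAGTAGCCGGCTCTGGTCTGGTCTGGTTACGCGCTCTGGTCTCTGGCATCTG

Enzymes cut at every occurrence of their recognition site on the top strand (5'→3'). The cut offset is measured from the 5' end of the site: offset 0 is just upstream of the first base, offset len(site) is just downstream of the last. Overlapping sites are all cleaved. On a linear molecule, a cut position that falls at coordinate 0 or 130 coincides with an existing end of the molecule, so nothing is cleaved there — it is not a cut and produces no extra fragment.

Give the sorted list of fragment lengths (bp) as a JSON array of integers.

Scan for sites:
  VbrI TCTGG/3: at [10, 18, 32, 48, 53, 69, 89, 94, 99, 112, 119] ⇒ [13, 21, 35, 51, 56, 72, 92, 97, 102, 115, 122]
  AzqVI TCAGTA/1: at [0, 26, 41, 58, 77] ⇒ [1, 27, 42, 59, 78]

Pooled cuts: [1, 13, 21, 27, 35, 42, 51, 56, 59, 72, 78, 92, 97, 102, 115, 122]

Fragment lengths:
  [0,1): 1 bp
  [1,13): 12 bp
  [13,21): 8 bp
  [21,27): 6 bp
  [27,35): 8 bp
  [35,42): 7 bp
  [42,51): 9 bp
  [51,56): 5 bp
  [56,59): 3 bp
  [59,72): 13 bp
  [72,78): 6 bp
  [78,92): 14 bp
  [92,97): 5 bp
  [97,102): 5 bp
  [102,115): 13 bp
  [115,122): 7 bp
  [122,130): 8 bp

[1,3,5,5,5,6,6,7,7,8,8,8,9,12,13,13,14]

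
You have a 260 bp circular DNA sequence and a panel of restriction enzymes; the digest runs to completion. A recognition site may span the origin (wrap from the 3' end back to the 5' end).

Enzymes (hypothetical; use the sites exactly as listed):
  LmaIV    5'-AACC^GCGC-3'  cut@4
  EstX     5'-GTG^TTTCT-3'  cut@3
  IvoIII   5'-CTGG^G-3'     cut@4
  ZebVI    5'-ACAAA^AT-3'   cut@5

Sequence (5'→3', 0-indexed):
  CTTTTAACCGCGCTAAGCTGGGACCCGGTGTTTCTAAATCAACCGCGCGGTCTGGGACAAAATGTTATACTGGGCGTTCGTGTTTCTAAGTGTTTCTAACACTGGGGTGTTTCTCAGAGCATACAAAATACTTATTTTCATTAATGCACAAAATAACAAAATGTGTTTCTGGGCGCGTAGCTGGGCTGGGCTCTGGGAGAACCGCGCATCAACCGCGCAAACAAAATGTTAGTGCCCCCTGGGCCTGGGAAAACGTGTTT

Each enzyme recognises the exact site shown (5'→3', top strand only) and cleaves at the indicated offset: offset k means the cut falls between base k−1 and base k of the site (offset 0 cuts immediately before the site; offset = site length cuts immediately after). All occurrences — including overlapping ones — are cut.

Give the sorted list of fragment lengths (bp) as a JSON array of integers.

[4,5,5,6,6,7,7,7,8,9,9,9,10,11,11,11,12,12,12,12,13,14,17,18,25]

Site scan:
  LmaIV AACCGCGC/4: at [5, 40, 199, 210] ⇒ [9, 44, 203, 214]
  EstX GTGTTTCT/3: at [27, 79, 89, 106, 162, 254] ⇒ [30, 82, 92, 109, 165, 257]
  IvoIII CTGGG/4: at [17, 51, 69, 101, 168, 180, 185, 192, 238, 244] ⇒ [21, 55, 73, 105, 172, 184, 189, 196, 242, 248]
  ZebVI ACAAAAT/5: at [56, 122, 147, 155, 220] ⇒ [61, 127, 152, 160, 225]

All cut coordinates (distinct, sorted): [9, 21, 30, 44, 55, 61, 73, 82, 92, 105, 109, 127, 152, 160, 165, 172, 184, 189, 196, 203, 214, 225, 242, 248, 257]

Fragment lengths:
  9→21: 12 bp
  21→30: 9 bp
  30→44: 14 bp
  44→55: 11 bp
  55→61: 6 bp
  61→73: 12 bp
  73→82: 9 bp
  82→92: 10 bp
  92→105: 13 bp
  105→109: 4 bp
  109→127: 18 bp
  127→152: 25 bp
  152→160: 8 bp
  160→165: 5 bp
  165→172: 7 bp
  172→184: 12 bp
  184→189: 5 bp
  189→196: 7 bp
  196→203: 7 bp
  203→214: 11 bp
  214→225: 11 bp
  225→242: 17 bp
  242→248: 6 bp
  248→257: 9 bp
  257→9 (wrap): 260-257+9 = 12 bp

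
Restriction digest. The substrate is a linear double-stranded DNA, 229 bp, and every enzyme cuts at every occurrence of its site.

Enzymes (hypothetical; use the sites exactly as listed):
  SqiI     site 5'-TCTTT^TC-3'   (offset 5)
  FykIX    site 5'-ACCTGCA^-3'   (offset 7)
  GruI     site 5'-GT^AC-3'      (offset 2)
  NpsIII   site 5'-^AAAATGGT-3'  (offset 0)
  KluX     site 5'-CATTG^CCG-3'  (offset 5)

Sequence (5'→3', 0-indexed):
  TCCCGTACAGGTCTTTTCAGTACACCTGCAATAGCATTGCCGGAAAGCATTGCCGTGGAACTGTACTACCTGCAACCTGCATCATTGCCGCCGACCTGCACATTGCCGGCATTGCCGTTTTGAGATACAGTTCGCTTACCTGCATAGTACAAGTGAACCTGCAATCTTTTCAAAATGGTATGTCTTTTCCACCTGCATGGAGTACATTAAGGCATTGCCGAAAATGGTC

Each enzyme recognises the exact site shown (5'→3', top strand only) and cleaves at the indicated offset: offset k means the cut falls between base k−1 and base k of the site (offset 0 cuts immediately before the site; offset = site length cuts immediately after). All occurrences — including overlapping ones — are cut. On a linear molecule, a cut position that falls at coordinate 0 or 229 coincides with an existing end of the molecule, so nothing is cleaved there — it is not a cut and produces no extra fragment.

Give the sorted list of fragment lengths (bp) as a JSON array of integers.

Per-enzyme occurrences:
  SqiI TCTTTTC/5: at [11, 164, 182] ⇒ [16, 169, 187]
  FykIX ACCTGCA/7: at [23, 67, 74, 93, 137, 156, 190] ⇒ [30, 74, 81, 100, 144, 163, 197]
  GruI GTAC/2: at [4, 19, 62, 146, 201] ⇒ [6, 21, 64, 148, 203]
  NpsIII AAAATGGT/0: at [171, 220] ⇒ [171, 220]
  KluX CATTGCCG/5: at [34, 47, 82, 100, 109, 212] ⇒ [39, 52, 87, 105, 114, 217]

Pooled cuts: [6, 16, 21, 30, 39, 52, 64, 74, 81, 87, 100, 105, 114, 144, 148, 163, 169, 171, 187, 197, 203, 217, 220]

Fragment lengths:
  [0,6): 6 bp
  [6,16): 10 bp
  [16,21): 5 bp
  [21,30): 9 bp
  [30,39): 9 bp
  [39,52): 13 bp
  [52,64): 12 bp
  [64,74): 10 bp
  [74,81): 7 bp
  [81,87): 6 bp
  [87,100): 13 bp
  [100,105): 5 bp
  [105,114): 9 bp
  [114,144): 30 bp
  [144,148): 4 bp
  [148,163): 15 bp
  [163,169): 6 bp
  [169,171): 2 bp
  [171,187): 16 bp
  [187,197): 10 bp
  [197,203): 6 bp
  [203,217): 14 bp
  [217,220): 3 bp
  [220,229): 9 bp

[2,3,4,5,5,6,6,6,6,7,9,9,9,9,10,10,10,12,13,13,14,15,16,30]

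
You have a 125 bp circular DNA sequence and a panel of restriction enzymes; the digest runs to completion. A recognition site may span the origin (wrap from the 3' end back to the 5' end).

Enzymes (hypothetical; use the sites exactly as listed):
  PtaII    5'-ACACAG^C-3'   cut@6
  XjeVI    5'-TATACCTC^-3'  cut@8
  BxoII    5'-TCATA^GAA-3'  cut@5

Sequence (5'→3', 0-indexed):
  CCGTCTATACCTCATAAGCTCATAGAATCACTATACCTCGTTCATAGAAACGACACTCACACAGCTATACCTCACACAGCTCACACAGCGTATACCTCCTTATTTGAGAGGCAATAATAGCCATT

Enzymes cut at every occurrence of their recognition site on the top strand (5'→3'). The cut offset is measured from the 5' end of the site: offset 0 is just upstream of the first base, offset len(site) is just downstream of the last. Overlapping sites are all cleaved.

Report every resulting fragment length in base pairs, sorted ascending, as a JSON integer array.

[6,7,9,9,10,11,15,18,40]

Site scan:
  PtaII (ACACAGC, off=6): starts [58, 73, 82] → cuts [64, 79, 88]
  XjeVI (TATACCTC, off=8): starts [5, 31, 65, 90] → cuts [13, 39, 73, 98]
  BxoII (TCATAGAA, off=5): starts [19, 41] → cuts [24, 46]

All cut coordinates (distinct, sorted): [13, 24, 39, 46, 64, 73, 79, 88, 98]

Fragments:
  13→24: 11 bp
  24→39: 15 bp
  39→46: 7 bp
  46→64: 18 bp
  64→73: 9 bp
  73→79: 6 bp
  79→88: 9 bp
  88→98: 10 bp
  98→13 (wrap): 125-98+13 = 40 bp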